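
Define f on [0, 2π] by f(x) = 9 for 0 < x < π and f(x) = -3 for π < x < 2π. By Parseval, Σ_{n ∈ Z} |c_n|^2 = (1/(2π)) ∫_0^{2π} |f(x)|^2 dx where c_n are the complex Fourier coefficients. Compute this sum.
Σ |c_n|^2 = 45

Parseval equates the L^2 energy of f (normalised by 1/(2π)) with the ℓ^2 sum of its Fourier coefficients: (1/(2π)) ∫_0^{2π} |f|^2 = Σ |c_n|^2.
Compute the left side: (1/(2π)) [∫_0^π 9^2 dx + ∫_π^{2π} (-3)^2 dx] = (1/(2π)) · (81π + 9π) = (81 + 9)/2 = 45.
So Σ_{n ∈ Z} |c_n|^2 = 45.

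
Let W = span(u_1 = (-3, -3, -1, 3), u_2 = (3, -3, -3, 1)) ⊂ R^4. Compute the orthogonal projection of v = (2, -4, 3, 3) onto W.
proj_W(v) = (0, -36/17, -24/17, 24/17)

Set up U = [u_1 | ... | u_2] ∈ R^(4×2). The projector onto W = col(U) is P = U (U^T U)^(-1) U^T.
Compute U^T U =
  [28, 6]
  [6, 28],
and U^T v = (12, 12).
Solve U^T U · c = U^T v for the coefficients: c = (6/17, 6/17). The projection is proj_W(v) = U c.
Check: (v - proj_W(v)) · u_1 = 0  (should be 0).
Check: (v - proj_W(v)) · u_2 = 0  (should be 0).
Result: proj_W(v) = (0, -36/17, -24/17, 24/17).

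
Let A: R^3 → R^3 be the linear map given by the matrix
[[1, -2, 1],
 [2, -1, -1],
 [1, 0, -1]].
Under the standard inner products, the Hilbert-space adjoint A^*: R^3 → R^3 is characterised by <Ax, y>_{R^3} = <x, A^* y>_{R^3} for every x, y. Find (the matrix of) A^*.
A^* = A^T =
[[1, 2, 1],
 [-2, -1, 0],
 [1, -1, -1]]

For real matrices with standard dot products, the defining identity <Ax, y> = <x, A^* y> gives (Ax)^T y = x^T (A^*) y, i.e. x^T A^T y = x^T (A^*) y. Since this holds for all x, y, we must have A^* = A^T. Therefore
A^* =
[[1, 2, 1],
 [-2, -1, 0],
 [1, -1, -1]].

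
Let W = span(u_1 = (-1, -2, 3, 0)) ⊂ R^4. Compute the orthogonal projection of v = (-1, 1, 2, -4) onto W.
proj_W(v) = (-5/14, -5/7, 15/14, 0)

Set up U = [u_1 | ... | u_1] ∈ R^(4×1). The projector onto W = col(U) is P = U (U^T U)^(-1) U^T.
Compute U^T U =
  [14],
and U^T v = (5).
Solve U^T U · c = U^T v for the coefficients: c = (5/14). The projection is proj_W(v) = U c.
Check: (v - proj_W(v)) · u_1 = 0  (should be 0).
Result: proj_W(v) = (-5/14, -5/7, 15/14, 0).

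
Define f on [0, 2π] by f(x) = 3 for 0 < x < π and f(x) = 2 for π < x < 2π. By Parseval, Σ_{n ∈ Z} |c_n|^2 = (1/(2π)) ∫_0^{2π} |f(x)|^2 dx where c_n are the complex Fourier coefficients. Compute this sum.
Σ |c_n|^2 = 13/2

Parseval equates the L^2 energy of f (normalised by 1/(2π)) with the ℓ^2 sum of its Fourier coefficients: (1/(2π)) ∫_0^{2π} |f|^2 = Σ |c_n|^2.
Compute the left side: (1/(2π)) [∫_0^π 3^2 dx + ∫_π^{2π} 2^2 dx] = (1/(2π)) · (9π + 4π) = (9 + 4)/2 = 13/2.
So Σ_{n ∈ Z} |c_n|^2 = 13/2.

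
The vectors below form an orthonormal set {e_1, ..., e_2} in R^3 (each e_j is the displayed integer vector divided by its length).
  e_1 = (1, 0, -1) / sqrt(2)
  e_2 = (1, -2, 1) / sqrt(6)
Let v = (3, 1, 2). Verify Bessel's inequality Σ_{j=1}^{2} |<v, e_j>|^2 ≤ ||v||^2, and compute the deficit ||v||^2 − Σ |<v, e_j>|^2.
Σ |<v, e_j>|^2 = 2; ||v||^2 = 14; deficit = 12

Write each e_j = u_j / sqrt(<u_j, u_j>) where u_j is the displayed integer vector. Then <v, e_j> = <v, u_j> / sqrt(<u_j, u_j>), so |<v, e_j>|^2 = <v, u_j>^2 / <u_j, u_j>.
Coefficients: <v, e_1> = 1/sqrt(2), <v, e_2> = 3/sqrt(6).
Square and sum: Σ |<v, e_j>|^2 = 2.
Compute ||v||^2 = v·v = 14.
Deficit = 14 − 2 = 12 ≥ 0, confirming Bessel's inequality. (The deficit equals ||v − Σ <v,e_j> e_j||^2, the squared distance from v to span{e_j}.)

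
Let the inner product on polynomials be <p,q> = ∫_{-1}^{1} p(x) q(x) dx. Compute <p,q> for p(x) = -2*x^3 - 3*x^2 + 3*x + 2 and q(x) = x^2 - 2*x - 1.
<p,q> = -64/15

Expand the product: p(x)·q(x) = -2*x^5 + x^4 + 11*x^3 - x^2 - 7*x - 2.
∫_{-1}^{1} of each monomial x^k gives [2/(k+1) if k even, 0 if k odd]. Integrating term-by-term (or equivalently evaluating the antiderivative F(x) = -x^6/3 + x^5/5 + 11*x^4/4 - x^3/3 - 7*x^2/2 - 2*x at the endpoints):
  F(1) − F(−1) = -193/60 − (21/20) = -64/15.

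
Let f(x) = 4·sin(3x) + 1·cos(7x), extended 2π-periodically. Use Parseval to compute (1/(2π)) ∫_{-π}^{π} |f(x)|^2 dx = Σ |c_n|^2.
Σ |c_n|^2 = 17/2

Expand |f|^2 and use orthogonality of {sin(nx), cos(mx)} on [-π, π]:
  ∫_{-π}^{π} sin(nx)^2 dx = π, ∫ cos(mx)^2 dx = π, and cross terms integrate to 0.
So ∫_{-π}^{π} f(x)^2 dx = 4^2 · π + 1^2 · π = (16 + 1)π.
Divide by 2π: (16 + 1)/2 = 17/2.
By Parseval, this equals Σ |c_n|^2.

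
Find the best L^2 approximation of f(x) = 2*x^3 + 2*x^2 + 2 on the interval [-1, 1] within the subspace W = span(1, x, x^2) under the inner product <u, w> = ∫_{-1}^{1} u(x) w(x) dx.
g(x) = 2*x^2 + 6*x/5 + 2

The best approximation g ∈ W is the orthogonal projection of f onto W. Writing g = a_0 + a_1 x + a_2 x^2, the coefficients solve the normal equations G · a = b where
  G_{ij} = <φ_i, φ_j> and b_i = <f, φ_i>, with φ_0 = 1, φ_1 = x, φ_2 = x^2.
G =
  [2, 0, 2/3]
  [0, 2/3, 0]
  [2/3, 0, 2/5],
b = (16/3, 4/5, 32/15).
Solving gives a_0 = 2, a_1 = 6/5, a_2 = 2, so
  g(x) = 2*x^2 + 6*x/5 + 2.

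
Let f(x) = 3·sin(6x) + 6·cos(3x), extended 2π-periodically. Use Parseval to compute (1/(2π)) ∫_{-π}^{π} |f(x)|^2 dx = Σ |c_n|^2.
Σ |c_n|^2 = 45/2

Expand |f|^2 and use orthogonality of {sin(nx), cos(mx)} on [-π, π]:
  ∫_{-π}^{π} sin(nx)^2 dx = π, ∫ cos(mx)^2 dx = π, and cross terms integrate to 0.
So ∫_{-π}^{π} f(x)^2 dx = 3^2 · π + 6^2 · π = (9 + 36)π.
Divide by 2π: (9 + 36)/2 = 45/2.
By Parseval, this equals Σ |c_n|^2.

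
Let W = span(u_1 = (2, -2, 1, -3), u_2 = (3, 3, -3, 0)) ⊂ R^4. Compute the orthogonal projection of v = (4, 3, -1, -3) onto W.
proj_W(v) = (230/53, 78/53, -116/53, -114/53)

Set up U = [u_1 | ... | u_2] ∈ R^(4×2). The projector onto W = col(U) is P = U (U^T U)^(-1) U^T.
Compute U^T U =
  [18, -3]
  [-3, 27],
and U^T v = (10, 24).
Solve U^T U · c = U^T v for the coefficients: c = (38/53, 154/159). The projection is proj_W(v) = U c.
Check: (v - proj_W(v)) · u_1 = 0  (should be 0).
Check: (v - proj_W(v)) · u_2 = 0  (should be 0).
Result: proj_W(v) = (230/53, 78/53, -116/53, -114/53).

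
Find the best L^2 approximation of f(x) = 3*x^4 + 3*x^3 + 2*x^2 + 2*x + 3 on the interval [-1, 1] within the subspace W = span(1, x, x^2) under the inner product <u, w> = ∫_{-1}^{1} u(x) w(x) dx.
g(x) = 32*x^2/7 + 19*x/5 + 96/35

The best approximation g ∈ W is the orthogonal projection of f onto W. Writing g = a_0 + a_1 x + a_2 x^2, the coefficients solve the normal equations G · a = b where
  G_{ij} = <φ_i, φ_j> and b_i = <f, φ_i>, with φ_0 = 1, φ_1 = x, φ_2 = x^2.
G =
  [2, 0, 2/3]
  [0, 2/3, 0]
  [2/3, 0, 2/5],
b = (128/15, 38/15, 128/35).
Solving gives a_0 = 96/35, a_1 = 19/5, a_2 = 32/7, so
  g(x) = 32*x^2/7 + 19*x/5 + 96/35.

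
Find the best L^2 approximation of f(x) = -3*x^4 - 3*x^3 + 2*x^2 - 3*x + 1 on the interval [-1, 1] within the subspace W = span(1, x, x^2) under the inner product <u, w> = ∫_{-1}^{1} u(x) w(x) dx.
g(x) = -4*x^2/7 - 24*x/5 + 44/35

The best approximation g ∈ W is the orthogonal projection of f onto W. Writing g = a_0 + a_1 x + a_2 x^2, the coefficients solve the normal equations G · a = b where
  G_{ij} = <φ_i, φ_j> and b_i = <f, φ_i>, with φ_0 = 1, φ_1 = x, φ_2 = x^2.
G =
  [2, 0, 2/3]
  [0, 2/3, 0]
  [2/3, 0, 2/5],
b = (32/15, -16/5, 64/105).
Solving gives a_0 = 44/35, a_1 = -24/5, a_2 = -4/7, so
  g(x) = -4*x^2/7 - 24*x/5 + 44/35.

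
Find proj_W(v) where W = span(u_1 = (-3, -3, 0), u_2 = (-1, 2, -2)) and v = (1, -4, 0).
proj_W(v) = (-3/17, -48/17, 30/17)

Set up U = [u_1 | ... | u_2] ∈ R^(3×2). The projector onto W = col(U) is P = U (U^T U)^(-1) U^T.
Compute U^T U =
  [18, -3]
  [-3, 9],
and U^T v = (9, -9).
Solve U^T U · c = U^T v for the coefficients: c = (6/17, -15/17). The projection is proj_W(v) = U c.
Check: (v - proj_W(v)) · u_1 = 0  (should be 0).
Check: (v - proj_W(v)) · u_2 = 0  (should be 0).
Result: proj_W(v) = (-3/17, -48/17, 30/17).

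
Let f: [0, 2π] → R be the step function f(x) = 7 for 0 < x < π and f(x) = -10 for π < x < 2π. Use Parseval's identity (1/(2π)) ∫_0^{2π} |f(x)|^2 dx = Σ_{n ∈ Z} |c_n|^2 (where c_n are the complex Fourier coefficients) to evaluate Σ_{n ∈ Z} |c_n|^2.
Σ |c_n|^2 = 149/2

Parseval equates the L^2 energy of f (normalised by 1/(2π)) with the ℓ^2 sum of its Fourier coefficients: (1/(2π)) ∫_0^{2π} |f|^2 = Σ |c_n|^2.
Compute the left side: (1/(2π)) [∫_0^π 7^2 dx + ∫_π^{2π} (-10)^2 dx] = (1/(2π)) · (49π + 100π) = (49 + 100)/2 = 149/2.
So Σ_{n ∈ Z} |c_n|^2 = 149/2.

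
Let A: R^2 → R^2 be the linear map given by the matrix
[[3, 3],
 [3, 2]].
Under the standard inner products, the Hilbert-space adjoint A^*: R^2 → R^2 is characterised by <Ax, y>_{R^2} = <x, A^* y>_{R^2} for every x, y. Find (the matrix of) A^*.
A^* = A^T =
[[3, 3],
 [3, 2]]

For real matrices with standard dot products, the defining identity <Ax, y> = <x, A^* y> gives (Ax)^T y = x^T (A^*) y, i.e. x^T A^T y = x^T (A^*) y. Since this holds for all x, y, we must have A^* = A^T. Therefore
A^* =
[[3, 3],
 [3, 2]].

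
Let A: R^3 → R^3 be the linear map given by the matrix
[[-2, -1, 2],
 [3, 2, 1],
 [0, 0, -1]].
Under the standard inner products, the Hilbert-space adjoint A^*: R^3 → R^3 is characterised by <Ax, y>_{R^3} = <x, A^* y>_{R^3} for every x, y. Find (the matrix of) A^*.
A^* = A^T =
[[-2, 3, 0],
 [-1, 2, 0],
 [2, 1, -1]]

For real matrices with standard dot products, the defining identity <Ax, y> = <x, A^* y> gives (Ax)^T y = x^T (A^*) y, i.e. x^T A^T y = x^T (A^*) y. Since this holds for all x, y, we must have A^* = A^T. Therefore
A^* =
[[-2, 3, 0],
 [-1, 2, 0],
 [2, 1, -1]].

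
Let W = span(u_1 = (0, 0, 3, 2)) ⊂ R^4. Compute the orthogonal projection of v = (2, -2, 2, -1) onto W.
proj_W(v) = (0, 0, 12/13, 8/13)

Set up U = [u_1 | ... | u_1] ∈ R^(4×1). The projector onto W = col(U) is P = U (U^T U)^(-1) U^T.
Compute U^T U =
  [13],
and U^T v = (4).
Solve U^T U · c = U^T v for the coefficients: c = (4/13). The projection is proj_W(v) = U c.
Check: (v - proj_W(v)) · u_1 = 0  (should be 0).
Result: proj_W(v) = (0, 0, 12/13, 8/13).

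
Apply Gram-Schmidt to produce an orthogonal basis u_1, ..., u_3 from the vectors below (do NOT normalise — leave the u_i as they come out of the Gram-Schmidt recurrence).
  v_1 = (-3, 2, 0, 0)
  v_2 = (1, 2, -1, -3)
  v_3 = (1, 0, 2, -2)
Orthogonal basis:
  u_1 = (-3, 2, 0, 0)
  u_2 = (16/13, 24/13, -1, -3)
  u_3 = (-12/97, -18/97, 228/97, -92/97)

Apply the Gram-Schmidt recurrence
  u_1 = v_1
  u_i = v_i − Σ_{j<i} ((v_i · u_j) / (u_j · u_j)) · u_j.

Step by step this gives:
  u_1 = (-3, 2, 0, 0)
  u_2 = (16/13, 24/13, -1, -3)
  u_3 = (-12/97, -18/97, 228/97, -92/97)

Orthogonality check:
  u_2 · u_1 = 0 (should be 0)
  u_3 · u_1 = 0 (should be 0)
  u_3 · u_2 = 0 (should be 0)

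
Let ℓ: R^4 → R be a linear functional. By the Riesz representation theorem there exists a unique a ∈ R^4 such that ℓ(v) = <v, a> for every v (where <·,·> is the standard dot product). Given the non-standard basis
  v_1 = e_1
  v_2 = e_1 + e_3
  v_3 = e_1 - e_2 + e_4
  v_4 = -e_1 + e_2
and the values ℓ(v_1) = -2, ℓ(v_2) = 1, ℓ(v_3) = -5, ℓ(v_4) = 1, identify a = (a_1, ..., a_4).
a = (-2, -1, 3, -4)

Write a = (a_1, ..., a_4) in the standard basis. For each basis vector v_i, ℓ(v_i) = <v_i, a> is a linear equation in the a_j's. Collect the n equations into a matrix system V a = ℓ, where row i of V is v_i (expressed in the standard basis). Since V is invertible (lower-triangular with 1s on the diagonal, up to permutation), solve by back-substitution:
  V =
[[1, 0, 0, 0],
 [1, 0, 1, 0],
 [1, -1, 0, 1],
 [-1, 1, 0, 0]]
  V a = (-2, 1, -5, 1)
Solving gives a = (-2, -1, 3, -4).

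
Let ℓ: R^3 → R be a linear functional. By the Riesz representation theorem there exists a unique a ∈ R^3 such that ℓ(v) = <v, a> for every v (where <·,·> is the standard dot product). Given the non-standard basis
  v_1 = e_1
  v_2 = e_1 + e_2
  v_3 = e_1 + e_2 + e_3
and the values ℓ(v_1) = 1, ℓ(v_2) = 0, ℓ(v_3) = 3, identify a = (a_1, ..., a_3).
a = (1, -1, 3)

Write a = (a_1, ..., a_3) in the standard basis. For each basis vector v_i, ℓ(v_i) = <v_i, a> is a linear equation in the a_j's. Collect the n equations into a matrix system V a = ℓ, where row i of V is v_i (expressed in the standard basis). Since V is invertible (lower-triangular with 1s on the diagonal, up to permutation), solve by back-substitution:
  V =
[[1, 0, 0],
 [1, 1, 0],
 [1, 1, 1]]
  V a = (1, 0, 3)
Solving gives a = (1, -1, 3).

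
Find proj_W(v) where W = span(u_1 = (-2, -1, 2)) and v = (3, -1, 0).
proj_W(v) = (10/9, 5/9, -10/9)

Set up U = [u_1 | ... | u_1] ∈ R^(3×1). The projector onto W = col(U) is P = U (U^T U)^(-1) U^T.
Compute U^T U =
  [9],
and U^T v = (-5).
Solve U^T U · c = U^T v for the coefficients: c = (-5/9). The projection is proj_W(v) = U c.
Check: (v - proj_W(v)) · u_1 = 0  (should be 0).
Result: proj_W(v) = (10/9, 5/9, -10/9).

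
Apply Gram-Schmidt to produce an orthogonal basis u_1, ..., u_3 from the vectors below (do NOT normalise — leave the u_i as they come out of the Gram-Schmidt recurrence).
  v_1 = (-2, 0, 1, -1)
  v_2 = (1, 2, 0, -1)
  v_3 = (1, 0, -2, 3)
Orthogonal basis:
  u_1 = (-2, 0, 1, -1)
  u_2 = (2/3, 2, 1/6, -7/6)
  u_3 = (-34/35, 38/35, -26/35, 6/5)

Apply the Gram-Schmidt recurrence
  u_1 = v_1
  u_i = v_i − Σ_{j<i} ((v_i · u_j) / (u_j · u_j)) · u_j.

Step by step this gives:
  u_1 = (-2, 0, 1, -1)
  u_2 = (2/3, 2, 1/6, -7/6)
  u_3 = (-34/35, 38/35, -26/35, 6/5)

Orthogonality check:
  u_2 · u_1 = 0 (should be 0)
  u_3 · u_1 = 0 (should be 0)
  u_3 · u_2 = 0 (should be 0)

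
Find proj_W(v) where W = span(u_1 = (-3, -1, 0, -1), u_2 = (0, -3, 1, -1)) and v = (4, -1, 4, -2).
proj_W(v) = (27/7, -18/7, 9/7, 0)

Set up U = [u_1 | ... | u_2] ∈ R^(4×2). The projector onto W = col(U) is P = U (U^T U)^(-1) U^T.
Compute U^T U =
  [11, 4]
  [4, 11],
and U^T v = (-9, 9).
Solve U^T U · c = U^T v for the coefficients: c = (-9/7, 9/7). The projection is proj_W(v) = U c.
Check: (v - proj_W(v)) · u_1 = 0  (should be 0).
Check: (v - proj_W(v)) · u_2 = 0  (should be 0).
Result: proj_W(v) = (27/7, -18/7, 9/7, 0).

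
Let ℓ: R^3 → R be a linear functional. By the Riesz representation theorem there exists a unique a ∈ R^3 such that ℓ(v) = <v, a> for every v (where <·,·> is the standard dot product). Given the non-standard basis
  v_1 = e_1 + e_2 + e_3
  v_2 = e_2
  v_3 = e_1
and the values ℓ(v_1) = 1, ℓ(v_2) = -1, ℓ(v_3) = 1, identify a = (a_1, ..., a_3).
a = (1, -1, 1)

Write a = (a_1, ..., a_3) in the standard basis. For each basis vector v_i, ℓ(v_i) = <v_i, a> is a linear equation in the a_j's. Collect the n equations into a matrix system V a = ℓ, where row i of V is v_i (expressed in the standard basis). Since V is invertible (lower-triangular with 1s on the diagonal, up to permutation), solve by back-substitution:
  V =
[[1, 1, 1],
 [0, 1, 0],
 [1, 0, 0]]
  V a = (1, -1, 1)
Solving gives a = (1, -1, 1).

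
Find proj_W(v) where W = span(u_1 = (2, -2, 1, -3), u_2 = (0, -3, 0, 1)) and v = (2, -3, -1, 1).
proj_W(v) = (20/57, -182/57, 10/57, 8/19)

Set up U = [u_1 | ... | u_2] ∈ R^(4×2). The projector onto W = col(U) is P = U (U^T U)^(-1) U^T.
Compute U^T U =
  [18, 3]
  [3, 10],
and U^T v = (6, 10).
Solve U^T U · c = U^T v for the coefficients: c = (10/57, 18/19). The projection is proj_W(v) = U c.
Check: (v - proj_W(v)) · u_1 = 0  (should be 0).
Check: (v - proj_W(v)) · u_2 = 0  (should be 0).
Result: proj_W(v) = (20/57, -182/57, 10/57, 8/19).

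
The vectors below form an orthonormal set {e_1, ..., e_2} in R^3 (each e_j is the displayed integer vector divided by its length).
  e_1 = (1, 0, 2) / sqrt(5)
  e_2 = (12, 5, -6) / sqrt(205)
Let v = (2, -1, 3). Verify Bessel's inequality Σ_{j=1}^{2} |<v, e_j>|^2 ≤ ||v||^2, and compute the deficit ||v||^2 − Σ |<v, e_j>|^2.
Σ |<v, e_j>|^2 = 525/41; ||v||^2 = 14; deficit = 49/41

Write each e_j = u_j / sqrt(<u_j, u_j>) where u_j is the displayed integer vector. Then <v, e_j> = <v, u_j> / sqrt(<u_j, u_j>), so |<v, e_j>|^2 = <v, u_j>^2 / <u_j, u_j>.
Coefficients: <v, e_1> = 8/sqrt(5), <v, e_2> = 1/sqrt(205).
Square and sum: Σ |<v, e_j>|^2 = 525/41.
Compute ||v||^2 = v·v = 14.
Deficit = 14 − 525/41 = 49/41 ≥ 0, confirming Bessel's inequality. (The deficit equals ||v − Σ <v,e_j> e_j||^2, the squared distance from v to span{e_j}.)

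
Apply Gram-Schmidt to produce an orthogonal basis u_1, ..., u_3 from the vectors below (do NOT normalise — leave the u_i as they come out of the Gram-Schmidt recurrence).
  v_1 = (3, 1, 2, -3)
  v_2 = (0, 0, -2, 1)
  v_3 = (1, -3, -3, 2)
Orthogonal basis:
  u_1 = (3, 1, 2, -3)
  u_2 = (21/23, 7/23, -32/23, 2/23)
  u_3 = (13/11, -97/33, 5/33, 10/33)

Apply the Gram-Schmidt recurrence
  u_1 = v_1
  u_i = v_i − Σ_{j<i} ((v_i · u_j) / (u_j · u_j)) · u_j.

Step by step this gives:
  u_1 = (3, 1, 2, -3)
  u_2 = (21/23, 7/23, -32/23, 2/23)
  u_3 = (13/11, -97/33, 5/33, 10/33)

Orthogonality check:
  u_2 · u_1 = 0 (should be 0)
  u_3 · u_1 = 0 (should be 0)
  u_3 · u_2 = 0 (should be 0)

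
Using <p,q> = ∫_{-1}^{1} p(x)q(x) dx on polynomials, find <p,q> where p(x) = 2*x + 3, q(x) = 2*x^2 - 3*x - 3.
<p,q> = -18

Expand the product: p(x)·q(x) = 4*x^3 - 15*x - 9.
∫_{-1}^{1} of each monomial x^k gives [2/(k+1) if k even, 0 if k odd]. Integrating term-by-term (or equivalently evaluating the antiderivative F(x) = x^4 - 15*x^2/2 - 9*x at the endpoints):
  F(1) − F(−1) = -31/2 − (5/2) = -18.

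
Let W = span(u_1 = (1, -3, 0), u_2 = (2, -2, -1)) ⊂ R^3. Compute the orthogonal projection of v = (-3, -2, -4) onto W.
proj_W(v) = (3/26, -25/26, 2/13)

Set up U = [u_1 | ... | u_2] ∈ R^(3×2). The projector onto W = col(U) is P = U (U^T U)^(-1) U^T.
Compute U^T U =
  [10, 8]
  [8, 9],
and U^T v = (3, 2).
Solve U^T U · c = U^T v for the coefficients: c = (11/26, -2/13). The projection is proj_W(v) = U c.
Check: (v - proj_W(v)) · u_1 = 0  (should be 0).
Check: (v - proj_W(v)) · u_2 = 0  (should be 0).
Result: proj_W(v) = (3/26, -25/26, 2/13).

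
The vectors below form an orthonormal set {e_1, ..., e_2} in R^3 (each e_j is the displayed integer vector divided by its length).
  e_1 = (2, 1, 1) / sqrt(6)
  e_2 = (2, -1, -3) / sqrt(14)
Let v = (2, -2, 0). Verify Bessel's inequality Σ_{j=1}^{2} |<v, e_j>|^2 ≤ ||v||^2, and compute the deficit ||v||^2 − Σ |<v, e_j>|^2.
Σ |<v, e_j>|^2 = 68/21; ||v||^2 = 8; deficit = 100/21

Write each e_j = u_j / sqrt(<u_j, u_j>) where u_j is the displayed integer vector. Then <v, e_j> = <v, u_j> / sqrt(<u_j, u_j>), so |<v, e_j>|^2 = <v, u_j>^2 / <u_j, u_j>.
Coefficients: <v, e_1> = 2/sqrt(6), <v, e_2> = 6/sqrt(14).
Square and sum: Σ |<v, e_j>|^2 = 68/21.
Compute ||v||^2 = v·v = 8.
Deficit = 8 − 68/21 = 100/21 ≥ 0, confirming Bessel's inequality. (The deficit equals ||v − Σ <v,e_j> e_j||^2, the squared distance from v to span{e_j}.)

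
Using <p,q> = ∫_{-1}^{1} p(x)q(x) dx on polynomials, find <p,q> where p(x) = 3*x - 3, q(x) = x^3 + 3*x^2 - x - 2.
<p,q> = 26/5

Expand the product: p(x)·q(x) = 3*x^4 + 6*x^3 - 12*x^2 - 3*x + 6.
∫_{-1}^{1} of each monomial x^k gives [2/(k+1) if k even, 0 if k odd]. Integrating term-by-term (or equivalently evaluating the antiderivative F(x) = 3*x^5/5 + 3*x^4/2 - 4*x^3 - 3*x^2/2 + 6*x at the endpoints):
  F(1) − F(−1) = 13/5 − (-13/5) = 26/5.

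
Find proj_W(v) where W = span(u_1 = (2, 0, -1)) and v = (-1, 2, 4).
proj_W(v) = (-12/5, 0, 6/5)

Set up U = [u_1 | ... | u_1] ∈ R^(3×1). The projector onto W = col(U) is P = U (U^T U)^(-1) U^T.
Compute U^T U =
  [5],
and U^T v = (-6).
Solve U^T U · c = U^T v for the coefficients: c = (-6/5). The projection is proj_W(v) = U c.
Check: (v - proj_W(v)) · u_1 = 0  (should be 0).
Result: proj_W(v) = (-12/5, 0, 6/5).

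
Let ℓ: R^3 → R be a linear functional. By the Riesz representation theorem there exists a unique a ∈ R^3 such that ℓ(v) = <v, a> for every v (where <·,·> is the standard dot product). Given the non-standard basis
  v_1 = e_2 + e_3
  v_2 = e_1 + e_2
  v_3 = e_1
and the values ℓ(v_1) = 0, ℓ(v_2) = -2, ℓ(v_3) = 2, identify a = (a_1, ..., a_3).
a = (2, -4, 4)

Write a = (a_1, ..., a_3) in the standard basis. For each basis vector v_i, ℓ(v_i) = <v_i, a> is a linear equation in the a_j's. Collect the n equations into a matrix system V a = ℓ, where row i of V is v_i (expressed in the standard basis). Since V is invertible (lower-triangular with 1s on the diagonal, up to permutation), solve by back-substitution:
  V =
[[0, 1, 1],
 [1, 1, 0],
 [1, 0, 0]]
  V a = (0, -2, 2)
Solving gives a = (2, -4, 4).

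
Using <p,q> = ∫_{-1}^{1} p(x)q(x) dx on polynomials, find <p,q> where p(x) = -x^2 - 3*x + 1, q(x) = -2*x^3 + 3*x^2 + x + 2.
<p,q> = 58/15

Expand the product: p(x)·q(x) = 2*x^5 + 3*x^4 - 12*x^3 - 2*x^2 - 5*x + 2.
∫_{-1}^{1} of each monomial x^k gives [2/(k+1) if k even, 0 if k odd]. Integrating term-by-term (or equivalently evaluating the antiderivative F(x) = x^6/3 + 3*x^5/5 - 3*x^4 - 2*x^3/3 - 5*x^2/2 + 2*x at the endpoints):
  F(1) − F(−1) = -97/30 − (-71/10) = 58/15.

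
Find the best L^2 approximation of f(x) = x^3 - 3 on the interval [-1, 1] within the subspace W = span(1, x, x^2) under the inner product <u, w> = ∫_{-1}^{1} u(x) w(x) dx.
g(x) = 3*x/5 - 3

The best approximation g ∈ W is the orthogonal projection of f onto W. Writing g = a_0 + a_1 x + a_2 x^2, the coefficients solve the normal equations G · a = b where
  G_{ij} = <φ_i, φ_j> and b_i = <f, φ_i>, with φ_0 = 1, φ_1 = x, φ_2 = x^2.
G =
  [2, 0, 2/3]
  [0, 2/3, 0]
  [2/3, 0, 2/5],
b = (-6, 2/5, -2).
Solving gives a_0 = -3, a_1 = 3/5, a_2 = 0, so
  g(x) = 3*x/5 - 3.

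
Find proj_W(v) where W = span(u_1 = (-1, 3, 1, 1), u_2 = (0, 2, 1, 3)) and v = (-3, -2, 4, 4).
proj_W(v) = (25/34, 19/34, 11/17, 58/17)

Set up U = [u_1 | ... | u_2] ∈ R^(4×2). The projector onto W = col(U) is P = U (U^T U)^(-1) U^T.
Compute U^T U =
  [12, 10]
  [10, 14],
and U^T v = (5, 12).
Solve U^T U · c = U^T v for the coefficients: c = (-25/34, 47/34). The projection is proj_W(v) = U c.
Check: (v - proj_W(v)) · u_1 = 0  (should be 0).
Check: (v - proj_W(v)) · u_2 = 0  (should be 0).
Result: proj_W(v) = (25/34, 19/34, 11/17, 58/17).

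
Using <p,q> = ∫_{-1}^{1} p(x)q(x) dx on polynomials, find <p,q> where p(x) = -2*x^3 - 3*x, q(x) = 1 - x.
<p,q> = 14/5

Expand the product: p(x)·q(x) = 2*x^4 - 2*x^3 + 3*x^2 - 3*x.
∫_{-1}^{1} of each monomial x^k gives [2/(k+1) if k even, 0 if k odd]. Integrating term-by-term (or equivalently evaluating the antiderivative F(x) = 2*x^5/5 - x^4/2 + x^3 - 3*x^2/2 at the endpoints):
  F(1) − F(−1) = -3/5 − (-17/5) = 14/5.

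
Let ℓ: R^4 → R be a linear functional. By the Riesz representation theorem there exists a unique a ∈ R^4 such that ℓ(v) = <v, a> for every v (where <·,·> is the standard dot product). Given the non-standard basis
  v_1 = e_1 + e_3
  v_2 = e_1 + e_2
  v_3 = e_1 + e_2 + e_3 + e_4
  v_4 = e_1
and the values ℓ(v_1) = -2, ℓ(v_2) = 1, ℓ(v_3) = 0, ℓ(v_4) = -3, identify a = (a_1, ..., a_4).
a = (-3, 4, 1, -2)

Write a = (a_1, ..., a_4) in the standard basis. For each basis vector v_i, ℓ(v_i) = <v_i, a> is a linear equation in the a_j's. Collect the n equations into a matrix system V a = ℓ, where row i of V is v_i (expressed in the standard basis). Since V is invertible (lower-triangular with 1s on the diagonal, up to permutation), solve by back-substitution:
  V =
[[1, 0, 1, 0],
 [1, 1, 0, 0],
 [1, 1, 1, 1],
 [1, 0, 0, 0]]
  V a = (-2, 1, 0, -3)
Solving gives a = (-3, 4, 1, -2).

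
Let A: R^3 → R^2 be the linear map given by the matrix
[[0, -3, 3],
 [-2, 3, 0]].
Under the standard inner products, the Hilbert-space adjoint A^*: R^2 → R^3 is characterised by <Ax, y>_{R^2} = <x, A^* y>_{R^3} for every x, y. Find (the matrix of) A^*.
A^* = A^T =
[[0, -2],
 [-3, 3],
 [3, 0]]

For real matrices with standard dot products, the defining identity <Ax, y> = <x, A^* y> gives (Ax)^T y = x^T (A^*) y, i.e. x^T A^T y = x^T (A^*) y. Since this holds for all x, y, we must have A^* = A^T. Therefore
A^* =
[[0, -2],
 [-3, 3],
 [3, 0]].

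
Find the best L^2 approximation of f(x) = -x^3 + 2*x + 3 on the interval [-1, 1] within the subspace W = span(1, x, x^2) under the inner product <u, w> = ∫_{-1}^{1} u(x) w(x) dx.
g(x) = 7*x/5 + 3

The best approximation g ∈ W is the orthogonal projection of f onto W. Writing g = a_0 + a_1 x + a_2 x^2, the coefficients solve the normal equations G · a = b where
  G_{ij} = <φ_i, φ_j> and b_i = <f, φ_i>, with φ_0 = 1, φ_1 = x, φ_2 = x^2.
G =
  [2, 0, 2/3]
  [0, 2/3, 0]
  [2/3, 0, 2/5],
b = (6, 14/15, 2).
Solving gives a_0 = 3, a_1 = 7/5, a_2 = 0, so
  g(x) = 7*x/5 + 3.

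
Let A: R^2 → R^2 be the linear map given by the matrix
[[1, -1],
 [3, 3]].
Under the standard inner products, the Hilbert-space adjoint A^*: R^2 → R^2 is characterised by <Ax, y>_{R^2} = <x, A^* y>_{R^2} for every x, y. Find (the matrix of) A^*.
A^* = A^T =
[[1, 3],
 [-1, 3]]

For real matrices with standard dot products, the defining identity <Ax, y> = <x, A^* y> gives (Ax)^T y = x^T (A^*) y, i.e. x^T A^T y = x^T (A^*) y. Since this holds for all x, y, we must have A^* = A^T. Therefore
A^* =
[[1, 3],
 [-1, 3]].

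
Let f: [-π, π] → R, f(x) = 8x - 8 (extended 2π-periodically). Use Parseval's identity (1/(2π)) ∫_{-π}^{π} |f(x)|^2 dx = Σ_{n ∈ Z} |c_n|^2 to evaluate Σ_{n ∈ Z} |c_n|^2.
Σ |c_n|^2 = 64π^2/3 + 64

Expand and integrate term by term over [-π, π]:
  ∫ (8x)^2 dx = 64·(2π^3/3); ∫ 2·8·(-8)·x dx = 0 (odd integrand); ∫ (-8)^2 dx = 64·2π.
So (1/(2π)) ∫_{-π}^{π} (8x - 8)^2 dx = 64π^2/3 + 64 = 64π^2/3 + 64.
Parseval ⇒ Σ |c_n|^2 = 64π^2/3 + 64.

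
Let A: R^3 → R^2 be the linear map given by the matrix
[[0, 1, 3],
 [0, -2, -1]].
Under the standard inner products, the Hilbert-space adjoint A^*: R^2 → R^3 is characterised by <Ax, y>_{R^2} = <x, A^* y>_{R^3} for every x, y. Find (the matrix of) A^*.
A^* = A^T =
[[0, 0],
 [1, -2],
 [3, -1]]

For real matrices with standard dot products, the defining identity <Ax, y> = <x, A^* y> gives (Ax)^T y = x^T (A^*) y, i.e. x^T A^T y = x^T (A^*) y. Since this holds for all x, y, we must have A^* = A^T. Therefore
A^* =
[[0, 0],
 [1, -2],
 [3, -1]].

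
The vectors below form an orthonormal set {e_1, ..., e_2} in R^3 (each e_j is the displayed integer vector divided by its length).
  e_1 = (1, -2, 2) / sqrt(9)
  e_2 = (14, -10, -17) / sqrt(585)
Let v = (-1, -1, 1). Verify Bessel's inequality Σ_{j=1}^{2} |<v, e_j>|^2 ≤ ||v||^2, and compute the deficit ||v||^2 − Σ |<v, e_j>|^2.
Σ |<v, e_j>|^2 = 114/65; ||v||^2 = 3; deficit = 81/65

Write each e_j = u_j / sqrt(<u_j, u_j>) where u_j is the displayed integer vector. Then <v, e_j> = <v, u_j> / sqrt(<u_j, u_j>), so |<v, e_j>|^2 = <v, u_j>^2 / <u_j, u_j>.
Coefficients: <v, e_1> = 3/sqrt(9), <v, e_2> = -21/sqrt(585).
Square and sum: Σ |<v, e_j>|^2 = 114/65.
Compute ||v||^2 = v·v = 3.
Deficit = 3 − 114/65 = 81/65 ≥ 0, confirming Bessel's inequality. (The deficit equals ||v − Σ <v,e_j> e_j||^2, the squared distance from v to span{e_j}.)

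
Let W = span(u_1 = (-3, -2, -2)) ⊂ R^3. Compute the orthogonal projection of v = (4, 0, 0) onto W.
proj_W(v) = (36/17, 24/17, 24/17)

Set up U = [u_1 | ... | u_1] ∈ R^(3×1). The projector onto W = col(U) is P = U (U^T U)^(-1) U^T.
Compute U^T U =
  [17],
and U^T v = (-12).
Solve U^T U · c = U^T v for the coefficients: c = (-12/17). The projection is proj_W(v) = U c.
Check: (v - proj_W(v)) · u_1 = 0  (should be 0).
Result: proj_W(v) = (36/17, 24/17, 24/17).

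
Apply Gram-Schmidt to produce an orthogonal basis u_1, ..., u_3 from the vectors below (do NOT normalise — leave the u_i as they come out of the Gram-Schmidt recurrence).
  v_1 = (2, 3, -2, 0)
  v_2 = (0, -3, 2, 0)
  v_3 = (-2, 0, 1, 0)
Orthogonal basis:
  u_1 = (2, 3, -2, 0)
  u_2 = (26/17, -12/17, 8/17, 0)
  u_3 = (0, 6/13, 9/13, 0)

Apply the Gram-Schmidt recurrence
  u_1 = v_1
  u_i = v_i − Σ_{j<i} ((v_i · u_j) / (u_j · u_j)) · u_j.

Step by step this gives:
  u_1 = (2, 3, -2, 0)
  u_2 = (26/17, -12/17, 8/17, 0)
  u_3 = (0, 6/13, 9/13, 0)

Orthogonality check:
  u_2 · u_1 = 0 (should be 0)
  u_3 · u_1 = 0 (should be 0)
  u_3 · u_2 = 0 (should be 0)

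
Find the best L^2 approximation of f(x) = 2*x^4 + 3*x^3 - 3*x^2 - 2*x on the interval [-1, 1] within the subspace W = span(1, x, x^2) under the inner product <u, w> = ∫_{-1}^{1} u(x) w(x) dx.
g(x) = -9*x^2/7 - x/5 - 6/35

The best approximation g ∈ W is the orthogonal projection of f onto W. Writing g = a_0 + a_1 x + a_2 x^2, the coefficients solve the normal equations G · a = b where
  G_{ij} = <φ_i, φ_j> and b_i = <f, φ_i>, with φ_0 = 1, φ_1 = x, φ_2 = x^2.
G =
  [2, 0, 2/3]
  [0, 2/3, 0]
  [2/3, 0, 2/5],
b = (-6/5, -2/15, -22/35).
Solving gives a_0 = -6/35, a_1 = -1/5, a_2 = -9/7, so
  g(x) = -9*x^2/7 - x/5 - 6/35.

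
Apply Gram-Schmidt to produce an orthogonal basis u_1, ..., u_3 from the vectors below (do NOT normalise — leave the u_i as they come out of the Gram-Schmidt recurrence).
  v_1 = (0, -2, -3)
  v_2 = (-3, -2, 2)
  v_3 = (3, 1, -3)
Orthogonal basis:
  u_1 = (0, -2, -3)
  u_2 = (-3, -30/13, 20/13)
  u_3 = (30/217, -27/217, 18/217)

Apply the Gram-Schmidt recurrence
  u_1 = v_1
  u_i = v_i − Σ_{j<i} ((v_i · u_j) / (u_j · u_j)) · u_j.

Step by step this gives:
  u_1 = (0, -2, -3)
  u_2 = (-3, -30/13, 20/13)
  u_3 = (30/217, -27/217, 18/217)

Orthogonality check:
  u_2 · u_1 = 0 (should be 0)
  u_3 · u_1 = 0 (should be 0)
  u_3 · u_2 = 0 (should be 0)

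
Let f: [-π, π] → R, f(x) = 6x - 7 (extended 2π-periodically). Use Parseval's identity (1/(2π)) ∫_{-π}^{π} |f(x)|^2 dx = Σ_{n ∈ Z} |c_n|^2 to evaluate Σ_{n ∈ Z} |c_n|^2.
Σ |c_n|^2 = 12π^2 + 49

Expand and integrate term by term over [-π, π]:
  ∫ (6x)^2 dx = 36·(2π^3/3); ∫ 2·6·(-7)·x dx = 0 (odd integrand); ∫ (-7)^2 dx = 49·2π.
So (1/(2π)) ∫_{-π}^{π} (6x - 7)^2 dx = 36π^2/3 + 49 = 12π^2 + 49.
Parseval ⇒ Σ |c_n|^2 = 12π^2 + 49.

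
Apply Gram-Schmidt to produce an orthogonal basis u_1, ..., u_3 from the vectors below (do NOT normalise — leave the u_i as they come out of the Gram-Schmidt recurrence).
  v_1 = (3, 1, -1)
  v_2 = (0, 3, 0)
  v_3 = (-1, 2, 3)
Orthogonal basis:
  u_1 = (3, 1, -1)
  u_2 = (-9/11, 30/11, 3/11)
  u_3 = (4/5, 0, 12/5)

Apply the Gram-Schmidt recurrence
  u_1 = v_1
  u_i = v_i − Σ_{j<i} ((v_i · u_j) / (u_j · u_j)) · u_j.

Step by step this gives:
  u_1 = (3, 1, -1)
  u_2 = (-9/11, 30/11, 3/11)
  u_3 = (4/5, 0, 12/5)

Orthogonality check:
  u_2 · u_1 = 0 (should be 0)
  u_3 · u_1 = 0 (should be 0)
  u_3 · u_2 = 0 (should be 0)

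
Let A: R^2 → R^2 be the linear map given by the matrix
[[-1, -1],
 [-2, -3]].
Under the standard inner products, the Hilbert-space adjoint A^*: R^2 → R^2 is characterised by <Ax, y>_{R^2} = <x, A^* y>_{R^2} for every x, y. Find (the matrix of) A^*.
A^* = A^T =
[[-1, -2],
 [-1, -3]]

For real matrices with standard dot products, the defining identity <Ax, y> = <x, A^* y> gives (Ax)^T y = x^T (A^*) y, i.e. x^T A^T y = x^T (A^*) y. Since this holds for all x, y, we must have A^* = A^T. Therefore
A^* =
[[-1, -2],
 [-1, -3]].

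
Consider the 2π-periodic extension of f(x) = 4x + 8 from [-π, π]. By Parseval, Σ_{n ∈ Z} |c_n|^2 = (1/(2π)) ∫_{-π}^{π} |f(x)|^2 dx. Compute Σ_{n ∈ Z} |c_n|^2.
Σ |c_n|^2 = 16π^2/3 + 64

Expand and integrate term by term over [-π, π]:
  ∫ (4x)^2 dx = 16·(2π^3/3); ∫ 2·4·(8)·x dx = 0 (odd integrand); ∫ 8^2 dx = 64·2π.
So (1/(2π)) ∫_{-π}^{π} (4x + 8)^2 dx = 16π^2/3 + 64 = 16π^2/3 + 64.
Parseval ⇒ Σ |c_n|^2 = 16π^2/3 + 64.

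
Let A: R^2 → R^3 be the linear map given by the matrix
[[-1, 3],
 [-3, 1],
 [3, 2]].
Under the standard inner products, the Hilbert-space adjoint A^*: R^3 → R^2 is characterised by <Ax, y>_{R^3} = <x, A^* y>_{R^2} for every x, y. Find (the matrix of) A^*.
A^* = A^T =
[[-1, -3, 3],
 [3, 1, 2]]

For real matrices with standard dot products, the defining identity <Ax, y> = <x, A^* y> gives (Ax)^T y = x^T (A^*) y, i.e. x^T A^T y = x^T (A^*) y. Since this holds for all x, y, we must have A^* = A^T. Therefore
A^* =
[[-1, -3, 3],
 [3, 1, 2]].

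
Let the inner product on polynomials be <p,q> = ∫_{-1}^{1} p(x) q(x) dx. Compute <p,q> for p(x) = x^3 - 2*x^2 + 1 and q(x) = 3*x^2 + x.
<p,q> = 0

Expand the product: p(x)·q(x) = 3*x^5 - 5*x^4 - 2*x^3 + 3*x^2 + x.
∫_{-1}^{1} of each monomial x^k gives [2/(k+1) if k even, 0 if k odd]. Integrating term-by-term (or equivalently evaluating the antiderivative F(x) = x^6/2 - x^5 - x^4/2 + x^3 + x^2/2 at the endpoints):
  F(1) − F(−1) = 1/2 − (1/2) = 0.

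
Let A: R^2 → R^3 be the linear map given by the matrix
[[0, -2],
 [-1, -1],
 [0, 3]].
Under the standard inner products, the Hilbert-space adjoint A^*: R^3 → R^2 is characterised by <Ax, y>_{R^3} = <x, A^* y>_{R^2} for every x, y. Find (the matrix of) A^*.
A^* = A^T =
[[0, -1, 0],
 [-2, -1, 3]]

For real matrices with standard dot products, the defining identity <Ax, y> = <x, A^* y> gives (Ax)^T y = x^T (A^*) y, i.e. x^T A^T y = x^T (A^*) y. Since this holds for all x, y, we must have A^* = A^T. Therefore
A^* =
[[0, -1, 0],
 [-2, -1, 3]].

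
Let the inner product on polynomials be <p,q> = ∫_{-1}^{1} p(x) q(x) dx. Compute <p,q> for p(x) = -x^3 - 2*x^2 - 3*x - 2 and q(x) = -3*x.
<p,q> = 36/5

Expand the product: p(x)·q(x) = 3*x^4 + 6*x^3 + 9*x^2 + 6*x.
∫_{-1}^{1} of each monomial x^k gives [2/(k+1) if k even, 0 if k odd]. Integrating term-by-term (or equivalently evaluating the antiderivative F(x) = 3*x^5/5 + 3*x^4/2 + 3*x^3 + 3*x^2 at the endpoints):
  F(1) − F(−1) = 81/10 − (9/10) = 36/5.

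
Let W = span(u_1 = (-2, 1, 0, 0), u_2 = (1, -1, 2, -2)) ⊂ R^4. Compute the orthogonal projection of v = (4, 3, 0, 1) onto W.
proj_W(v) = (86/41, -33/41, -40/41, 40/41)

Set up U = [u_1 | ... | u_2] ∈ R^(4×2). The projector onto W = col(U) is P = U (U^T U)^(-1) U^T.
Compute U^T U =
  [5, -3]
  [-3, 10],
and U^T v = (-5, -1).
Solve U^T U · c = U^T v for the coefficients: c = (-53/41, -20/41). The projection is proj_W(v) = U c.
Check: (v - proj_W(v)) · u_1 = 0  (should be 0).
Check: (v - proj_W(v)) · u_2 = 0  (should be 0).
Result: proj_W(v) = (86/41, -33/41, -40/41, 40/41).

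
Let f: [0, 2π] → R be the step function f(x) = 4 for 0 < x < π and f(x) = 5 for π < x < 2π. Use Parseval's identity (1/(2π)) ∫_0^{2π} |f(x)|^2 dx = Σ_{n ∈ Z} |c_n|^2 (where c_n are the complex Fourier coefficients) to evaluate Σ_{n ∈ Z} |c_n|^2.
Σ |c_n|^2 = 41/2

Parseval equates the L^2 energy of f (normalised by 1/(2π)) with the ℓ^2 sum of its Fourier coefficients: (1/(2π)) ∫_0^{2π} |f|^2 = Σ |c_n|^2.
Compute the left side: (1/(2π)) [∫_0^π 4^2 dx + ∫_π^{2π} 5^2 dx] = (1/(2π)) · (16π + 25π) = (16 + 25)/2 = 41/2.
So Σ_{n ∈ Z} |c_n|^2 = 41/2.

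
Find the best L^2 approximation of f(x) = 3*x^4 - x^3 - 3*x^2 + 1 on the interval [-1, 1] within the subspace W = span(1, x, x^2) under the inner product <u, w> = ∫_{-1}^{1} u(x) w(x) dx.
g(x) = -3*x^2/7 - 3*x/5 + 26/35

The best approximation g ∈ W is the orthogonal projection of f onto W. Writing g = a_0 + a_1 x + a_2 x^2, the coefficients solve the normal equations G · a = b where
  G_{ij} = <φ_i, φ_j> and b_i = <f, φ_i>, with φ_0 = 1, φ_1 = x, φ_2 = x^2.
G =
  [2, 0, 2/3]
  [0, 2/3, 0]
  [2/3, 0, 2/5],
b = (6/5, -2/5, 34/105).
Solving gives a_0 = 26/35, a_1 = -3/5, a_2 = -3/7, so
  g(x) = -3*x^2/7 - 3*x/5 + 26/35.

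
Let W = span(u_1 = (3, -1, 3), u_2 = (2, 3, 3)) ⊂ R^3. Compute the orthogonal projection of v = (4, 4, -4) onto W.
proj_W(v) = (-76/137, 392/137, 24/137)

Set up U = [u_1 | ... | u_2] ∈ R^(3×2). The projector onto W = col(U) is P = U (U^T U)^(-1) U^T.
Compute U^T U =
  [19, 12]
  [12, 22],
and U^T v = (-4, 8).
Solve U^T U · c = U^T v for the coefficients: c = (-92/137, 100/137). The projection is proj_W(v) = U c.
Check: (v - proj_W(v)) · u_1 = 0  (should be 0).
Check: (v - proj_W(v)) · u_2 = 0  (should be 0).
Result: proj_W(v) = (-76/137, 392/137, 24/137).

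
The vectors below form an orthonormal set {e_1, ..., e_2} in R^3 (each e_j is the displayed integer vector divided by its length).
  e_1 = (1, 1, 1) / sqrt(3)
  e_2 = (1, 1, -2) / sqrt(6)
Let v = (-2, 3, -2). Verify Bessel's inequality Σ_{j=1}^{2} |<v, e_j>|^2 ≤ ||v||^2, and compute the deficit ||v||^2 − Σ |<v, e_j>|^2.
Σ |<v, e_j>|^2 = 9/2; ||v||^2 = 17; deficit = 25/2

Write each e_j = u_j / sqrt(<u_j, u_j>) where u_j is the displayed integer vector. Then <v, e_j> = <v, u_j> / sqrt(<u_j, u_j>), so |<v, e_j>|^2 = <v, u_j>^2 / <u_j, u_j>.
Coefficients: <v, e_1> = -1/sqrt(3), <v, e_2> = 5/sqrt(6).
Square and sum: Σ |<v, e_j>|^2 = 9/2.
Compute ||v||^2 = v·v = 17.
Deficit = 17 − 9/2 = 25/2 ≥ 0, confirming Bessel's inequality. (The deficit equals ||v − Σ <v,e_j> e_j||^2, the squared distance from v to span{e_j}.)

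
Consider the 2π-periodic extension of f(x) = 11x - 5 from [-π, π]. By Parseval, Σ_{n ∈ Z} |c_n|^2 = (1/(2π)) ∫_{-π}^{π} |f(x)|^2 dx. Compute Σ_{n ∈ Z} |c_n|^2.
Σ |c_n|^2 = 121π^2/3 + 25

Expand and integrate term by term over [-π, π]:
  ∫ (11x)^2 dx = 121·(2π^3/3); ∫ 2·11·(-5)·x dx = 0 (odd integrand); ∫ (-5)^2 dx = 25·2π.
So (1/(2π)) ∫_{-π}^{π} (11x - 5)^2 dx = 121π^2/3 + 25 = 121π^2/3 + 25.
Parseval ⇒ Σ |c_n|^2 = 121π^2/3 + 25.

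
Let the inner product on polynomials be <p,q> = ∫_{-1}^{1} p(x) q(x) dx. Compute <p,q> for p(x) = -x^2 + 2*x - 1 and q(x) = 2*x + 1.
<p,q> = 0

Expand the product: p(x)·q(x) = -2*x^3 + 3*x^2 - 1.
∫_{-1}^{1} of each monomial x^k gives [2/(k+1) if k even, 0 if k odd]. Integrating term-by-term (or equivalently evaluating the antiderivative F(x) = -x^4/2 + x^3 - x at the endpoints):
  F(1) − F(−1) = -1/2 − (-1/2) = 0.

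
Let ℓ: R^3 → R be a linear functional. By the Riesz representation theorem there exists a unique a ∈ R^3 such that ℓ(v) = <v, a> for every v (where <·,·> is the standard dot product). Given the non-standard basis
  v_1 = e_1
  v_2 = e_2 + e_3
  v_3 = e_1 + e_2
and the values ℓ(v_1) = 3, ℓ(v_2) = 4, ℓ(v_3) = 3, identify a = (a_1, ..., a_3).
a = (3, 0, 4)

Write a = (a_1, ..., a_3) in the standard basis. For each basis vector v_i, ℓ(v_i) = <v_i, a> is a linear equation in the a_j's. Collect the n equations into a matrix system V a = ℓ, where row i of V is v_i (expressed in the standard basis). Since V is invertible (lower-triangular with 1s on the diagonal, up to permutation), solve by back-substitution:
  V =
[[1, 0, 0],
 [0, 1, 1],
 [1, 1, 0]]
  V a = (3, 4, 3)
Solving gives a = (3, 0, 4).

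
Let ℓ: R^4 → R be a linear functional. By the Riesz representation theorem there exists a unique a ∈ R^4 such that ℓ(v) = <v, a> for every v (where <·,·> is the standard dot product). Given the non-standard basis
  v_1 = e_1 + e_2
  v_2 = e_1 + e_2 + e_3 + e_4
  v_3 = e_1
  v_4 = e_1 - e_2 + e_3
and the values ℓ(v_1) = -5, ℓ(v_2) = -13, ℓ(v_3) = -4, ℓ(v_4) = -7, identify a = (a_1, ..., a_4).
a = (-4, -1, -4, -4)

Write a = (a_1, ..., a_4) in the standard basis. For each basis vector v_i, ℓ(v_i) = <v_i, a> is a linear equation in the a_j's. Collect the n equations into a matrix system V a = ℓ, where row i of V is v_i (expressed in the standard basis). Since V is invertible (lower-triangular with 1s on the diagonal, up to permutation), solve by back-substitution:
  V =
[[1, 1, 0, 0],
 [1, 1, 1, 1],
 [1, 0, 0, 0],
 [1, -1, 1, 0]]
  V a = (-5, -13, -4, -7)
Solving gives a = (-4, -1, -4, -4).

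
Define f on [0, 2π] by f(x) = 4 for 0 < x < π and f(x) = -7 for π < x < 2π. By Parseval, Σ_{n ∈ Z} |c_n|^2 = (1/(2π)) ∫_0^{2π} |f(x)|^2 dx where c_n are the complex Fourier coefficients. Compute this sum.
Σ |c_n|^2 = 65/2

Parseval equates the L^2 energy of f (normalised by 1/(2π)) with the ℓ^2 sum of its Fourier coefficients: (1/(2π)) ∫_0^{2π} |f|^2 = Σ |c_n|^2.
Compute the left side: (1/(2π)) [∫_0^π 4^2 dx + ∫_π^{2π} (-7)^2 dx] = (1/(2π)) · (16π + 49π) = (16 + 49)/2 = 65/2.
So Σ_{n ∈ Z} |c_n|^2 = 65/2.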